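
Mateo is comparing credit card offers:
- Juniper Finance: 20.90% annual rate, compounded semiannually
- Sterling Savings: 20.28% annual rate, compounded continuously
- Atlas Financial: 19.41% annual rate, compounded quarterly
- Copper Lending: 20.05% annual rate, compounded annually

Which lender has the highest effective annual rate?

Juniper Finance: (1 + 0.2090/2)^2 − 1 = 21.992%
Sterling Savings: e^0.2028 − 1 = 22.483%
Atlas Financial: (1 + 0.1941/4)^4 − 1 = 20.869%
Copper Lending: compounded annually, EAR = 20.050%
The highest effective annual rate is Sterling Savings at 22.483%.

Sterling Savings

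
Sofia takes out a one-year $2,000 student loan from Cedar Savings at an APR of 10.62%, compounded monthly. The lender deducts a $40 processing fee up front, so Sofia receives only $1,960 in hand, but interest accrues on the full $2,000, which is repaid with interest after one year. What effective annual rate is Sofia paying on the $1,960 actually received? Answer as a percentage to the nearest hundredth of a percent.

Amount owed after one year: 2,000 × (1 + 0.1062/12)^12 = 2,000 × 1.111525 = $2,223.05.
Effective rate on net proceeds: 2,223.05 / 1,960 − 1 = 0.134209 = 13.42%.

13.42%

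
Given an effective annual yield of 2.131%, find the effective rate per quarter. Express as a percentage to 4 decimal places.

0.5285%

The per-quarter rate i satisfies (1 + i)^4 = 1 + 0.02131.
i = 1.02131^(1/4) − 1 = 0.0052854 = 0.5285%.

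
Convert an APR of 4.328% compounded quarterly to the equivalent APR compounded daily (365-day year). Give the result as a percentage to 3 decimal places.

EAR = (1 + 0.04328/4)^4 − 1 = 0.043988.
Solve (1 + r/365)^365 = 1.043988: r/365 = 1.043988^(1/365) − 1 = 0.000118, so r = 0.043050 = 4.305%.

4.305%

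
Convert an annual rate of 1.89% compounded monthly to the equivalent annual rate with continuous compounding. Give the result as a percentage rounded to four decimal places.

EAR = (1 + 0.0189/12)^12 − 1 = 0.019065.
Equivalent continuous rate: r = ln(1 + 0.019065) = 0.018885 = 1.8885%.

1.8885%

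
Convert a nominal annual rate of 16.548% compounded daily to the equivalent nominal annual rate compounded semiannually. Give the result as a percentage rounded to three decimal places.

EAR = (1 + 0.16548/365)^365 − 1 = 0.179915.
Solve (1 + r/2)^2 = 1.179915: r/2 = 1.179915^(1/2) − 1 = 0.086239, so r = 0.172478 = 17.248%.

17.248%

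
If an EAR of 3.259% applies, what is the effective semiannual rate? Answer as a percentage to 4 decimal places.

The per-half-year rate i satisfies (1 + i)^2 = 1 + 0.03259.
i = 1.03259^(1/2) − 1 = 0.0161644 = 1.6164%.

1.6164%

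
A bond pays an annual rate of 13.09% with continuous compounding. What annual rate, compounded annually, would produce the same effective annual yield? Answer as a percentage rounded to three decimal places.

EAR under continuous compounding: e^0.1309 − 1 = 0.139854.
Compounded annually, the equivalent nominal rate is the EAR itself: 13.985%.

13.985%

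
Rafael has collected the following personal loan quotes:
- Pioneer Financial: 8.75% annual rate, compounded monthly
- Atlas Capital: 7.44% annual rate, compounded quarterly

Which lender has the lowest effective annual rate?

Atlas Capital

Pioneer Financial: (1 + 0.0875/12)^12 − 1 = 9.110%
Atlas Capital: (1 + 0.0744/4)^4 − 1 = 7.650%
The lowest effective annual rate is Atlas Capital at 7.650%.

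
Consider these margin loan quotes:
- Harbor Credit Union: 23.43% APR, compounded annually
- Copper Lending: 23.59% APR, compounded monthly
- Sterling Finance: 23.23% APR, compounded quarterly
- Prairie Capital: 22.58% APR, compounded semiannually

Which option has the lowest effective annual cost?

Harbor Credit Union: compounded annually, EAR = 23.430%
Copper Lending: (1 + 0.2359/12)^12 − 1 = 26.315%
Sterling Finance: (1 + 0.2323/4)^4 − 1 = 25.333%
Prairie Capital: (1 + 0.2258/2)^2 − 1 = 23.855%
The lowest effective annual rate is Harbor Credit Union at 23.430%.

Harbor Credit Union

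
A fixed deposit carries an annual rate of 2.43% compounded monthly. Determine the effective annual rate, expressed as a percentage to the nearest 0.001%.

2.457%

EAR = (1 + 0.0243/12)^12 − 1.
= 1.024572 − 1 = 2.457%.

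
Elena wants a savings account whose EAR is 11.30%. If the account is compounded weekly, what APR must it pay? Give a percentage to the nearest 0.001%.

10.717%

(1 + r/52)^52 − 1 = 0.1130, so 1 + r/52 = 1.1130^(1/52).
r/52 = 0.002061, so r = 0.107169 = 10.717%.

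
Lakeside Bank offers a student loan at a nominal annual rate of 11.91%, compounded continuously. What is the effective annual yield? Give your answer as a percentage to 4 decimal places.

With continuous compounding, EAR = e^0.1191 − 1.
e^0.1191 = 1.126483, so EAR = 0.126483 = 12.6483%.

12.6483%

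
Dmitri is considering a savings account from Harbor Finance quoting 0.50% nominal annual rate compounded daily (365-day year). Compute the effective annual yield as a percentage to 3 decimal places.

EAR = (1 + 0.0050/365)^365 − 1.
= 1.005012 − 1 = 0.501%.

0.501%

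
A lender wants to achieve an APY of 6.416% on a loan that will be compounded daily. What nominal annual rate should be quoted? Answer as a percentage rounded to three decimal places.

6.219%

(1 + r/365)^365 − 1 = 0.06416, so 1 + r/365 = 1.06416^(1/365).
r/365 = 0.000170, so r = 0.062191 = 6.219%.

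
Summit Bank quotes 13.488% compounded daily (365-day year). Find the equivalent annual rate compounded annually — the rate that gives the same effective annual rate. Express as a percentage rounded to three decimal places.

EAR = (1 + 0.13488/365)^365 − 1 = 0.144371.
Compounded annually, the equivalent nominal rate is the EAR itself: 14.437%.

14.437%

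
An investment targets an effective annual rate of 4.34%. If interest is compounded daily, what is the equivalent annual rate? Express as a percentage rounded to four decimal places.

(1 + r/365)^365 − 1 = 0.0434, so 1 + r/365 = 1.0434^(1/365).
r/365 = 0.000116, so r = 0.042487 = 4.2487%.

4.2487%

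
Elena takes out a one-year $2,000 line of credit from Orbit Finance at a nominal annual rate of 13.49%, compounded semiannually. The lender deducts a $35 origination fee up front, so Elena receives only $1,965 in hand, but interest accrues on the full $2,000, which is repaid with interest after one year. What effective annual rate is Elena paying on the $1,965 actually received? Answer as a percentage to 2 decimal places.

15.97%

Amount owed after one year: 2,000 × (1 + 0.1349/2)^2 = 2,000 × 1.139450 = $2,278.90.
Effective rate on net proceeds: 2,278.90 / 1,965 − 1 = 0.159745 = 15.97%.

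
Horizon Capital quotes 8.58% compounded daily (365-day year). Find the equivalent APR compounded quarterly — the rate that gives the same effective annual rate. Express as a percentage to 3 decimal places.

EAR = (1 + 0.0858/365)^365 − 1 = 0.089577.
Solve (1 + r/4)^4 = 1.089577: r/4 = 1.089577^(1/4) − 1 = 0.021679, so r = 0.086717 = 8.672%.

8.672%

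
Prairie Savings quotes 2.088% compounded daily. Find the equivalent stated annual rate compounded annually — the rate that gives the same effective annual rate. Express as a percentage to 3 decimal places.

EAR = (1 + 0.02088/365)^365 − 1 = 0.021099.
Compounded annually, the equivalent nominal rate is the EAR itself: 2.110%.

2.110%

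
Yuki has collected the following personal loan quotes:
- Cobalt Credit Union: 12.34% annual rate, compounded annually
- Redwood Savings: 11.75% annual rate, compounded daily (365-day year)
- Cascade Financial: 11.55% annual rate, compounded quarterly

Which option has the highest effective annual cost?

Cobalt Credit Union: compounded annually, EAR = 12.340%
Redwood Savings: (1 + 0.1175/365)^365 − 1 = 12.466%
Cascade Financial: (1 + 0.1155/4)^4 − 1 = 12.060%
The highest effective annual rate is Redwood Savings at 12.466%.

Redwood Savings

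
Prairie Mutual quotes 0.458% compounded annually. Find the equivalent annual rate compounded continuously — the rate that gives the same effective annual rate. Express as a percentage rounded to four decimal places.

0.4570%

Compounded annually, EAR = nominal = 0.004580.
Equivalent continuous rate: r = ln(1 + 0.004580) = 0.004570 = 0.4570%.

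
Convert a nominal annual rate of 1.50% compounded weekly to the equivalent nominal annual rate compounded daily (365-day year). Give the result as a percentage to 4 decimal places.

1.4998%

EAR = (1 + 0.0150/52)^52 − 1 = 0.015111.
Solve (1 + r/365)^365 = 1.015111: r/365 = 1.015111^(1/365) − 1 = 0.000041, so r = 0.014998 = 1.4998%.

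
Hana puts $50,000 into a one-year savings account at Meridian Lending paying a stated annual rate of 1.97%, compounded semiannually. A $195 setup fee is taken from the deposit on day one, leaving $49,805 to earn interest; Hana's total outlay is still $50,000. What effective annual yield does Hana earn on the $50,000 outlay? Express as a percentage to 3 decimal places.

1.582%

Value after one year: 49,805 × (1 + 0.0197/2)^2 = 49,805 × 1.019797 = $50,790.99.
Effective yield on the $50,000 outlay: 50,790.99 / 50,000 − 1 = 0.015820 = 1.582%.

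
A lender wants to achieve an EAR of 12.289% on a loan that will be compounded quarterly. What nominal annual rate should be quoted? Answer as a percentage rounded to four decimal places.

11.7601%

(1 + r/4)^4 − 1 = 0.12289, so 1 + r/4 = 1.12289^(1/4).
r/4 = 0.029400, so r = 0.117601 = 11.7601%.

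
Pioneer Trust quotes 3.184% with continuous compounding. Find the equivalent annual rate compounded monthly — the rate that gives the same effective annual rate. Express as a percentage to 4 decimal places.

EAR under continuous compounding: e^0.03184 − 1 = 0.032352.
Solve (1 + r/12)^12 = 1.032352: r/12 = 1.032352^(1/12) − 1 = 0.002657, so r = 0.031882 = 3.1882%.

3.1882%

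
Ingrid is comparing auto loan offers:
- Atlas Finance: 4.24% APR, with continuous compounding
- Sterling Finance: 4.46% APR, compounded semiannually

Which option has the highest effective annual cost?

Atlas Finance: e^0.0424 − 1 = 4.331%
Sterling Finance: (1 + 0.0446/2)^2 − 1 = 4.510%
The highest effective annual rate is Sterling Finance at 4.510%.

Sterling Finance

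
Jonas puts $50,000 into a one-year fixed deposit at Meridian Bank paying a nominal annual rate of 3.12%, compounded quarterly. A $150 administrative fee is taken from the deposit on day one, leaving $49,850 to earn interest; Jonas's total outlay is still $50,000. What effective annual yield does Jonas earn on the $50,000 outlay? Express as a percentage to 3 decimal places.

Value after one year: 49,850 × (1 + 0.0312/4)^4 = 49,850 × 1.031567 = $51,423.61.
Effective yield on the $50,000 outlay: 51,423.61 / 50,000 − 1 = 0.028472 = 2.847%.

2.847%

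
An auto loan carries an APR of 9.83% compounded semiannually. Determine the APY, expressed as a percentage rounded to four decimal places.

EAR = (1 + 0.0983/2)^2 − 1.
= (1 + 0.049150)^2 − 1 = 1.100716 − 1 = 10.0716%.

10.0716%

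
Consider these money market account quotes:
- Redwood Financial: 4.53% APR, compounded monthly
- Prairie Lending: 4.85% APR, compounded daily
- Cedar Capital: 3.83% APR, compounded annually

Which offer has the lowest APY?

Redwood Financial: (1 + 0.0453/12)^12 − 1 = 4.625%
Prairie Lending: (1 + 0.0485/365)^365 − 1 = 4.969%
Cedar Capital: compounded annually, EAR = 3.830%
The lowest effective annual rate is Cedar Capital at 3.830%.

Cedar Capital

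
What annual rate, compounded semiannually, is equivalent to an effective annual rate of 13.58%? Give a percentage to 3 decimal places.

13.148%

(1 + r/2)^2 − 1 = 0.1358, so 1 + r/2 = 1.1358^(1/2).
r/2 = 0.065739, so r = 0.131478 = 13.148%.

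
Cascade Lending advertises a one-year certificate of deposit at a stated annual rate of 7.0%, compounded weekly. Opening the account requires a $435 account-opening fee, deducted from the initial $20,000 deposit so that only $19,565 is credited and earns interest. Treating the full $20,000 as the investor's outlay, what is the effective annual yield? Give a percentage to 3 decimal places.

Value after one year: 19,565 × (1 + 0.070/52)^52 = 19,565 × 1.072458 = $20,982.63.
Effective yield on the $20,000 outlay: 20,982.63 / 20,000 − 1 = 0.049132 = 4.913%.

4.913%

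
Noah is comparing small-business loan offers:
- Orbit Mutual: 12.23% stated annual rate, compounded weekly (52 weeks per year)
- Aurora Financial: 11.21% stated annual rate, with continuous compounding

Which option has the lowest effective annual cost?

Aurora Financial

Orbit Mutual: (1 + 0.1223/52)^52 − 1 = 12.993%
Aurora Financial: e^0.1121 − 1 = 11.862%
The lowest effective annual rate is Aurora Financial at 11.862%.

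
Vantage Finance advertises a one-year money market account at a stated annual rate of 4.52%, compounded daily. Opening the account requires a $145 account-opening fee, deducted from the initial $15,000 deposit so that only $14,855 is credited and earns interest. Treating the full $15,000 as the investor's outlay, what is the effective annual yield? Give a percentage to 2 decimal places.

3.61%

Value after one year: 14,855 × (1 + 0.0452/365)^365 = 14,855 × 1.046234 = $15,541.81.
Effective yield on the $15,000 outlay: 15,541.81 / 15,000 − 1 = 0.036121 = 3.61%.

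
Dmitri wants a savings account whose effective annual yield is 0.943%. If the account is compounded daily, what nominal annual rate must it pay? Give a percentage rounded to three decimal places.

0.939%

(1 + r/365)^365 − 1 = 0.00943, so 1 + r/365 = 1.00943^(1/365).
r/365 = 0.000026, so r = 0.009386 = 0.939%.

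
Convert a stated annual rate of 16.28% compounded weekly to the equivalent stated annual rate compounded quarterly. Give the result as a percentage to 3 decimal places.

EAR = (1 + 0.1628/52)^52 − 1 = 0.176502.
Solve (1 + r/4)^4 = 1.176502: r/4 = 1.176502^(1/4) − 1 = 0.041473, so r = 0.165894 = 16.589%.

16.589%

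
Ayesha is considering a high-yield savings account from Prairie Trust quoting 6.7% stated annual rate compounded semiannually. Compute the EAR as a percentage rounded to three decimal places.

EAR = (1 + 0.067/2)^2 − 1.
= 1.068122 − 1 = 6.812%.

6.812%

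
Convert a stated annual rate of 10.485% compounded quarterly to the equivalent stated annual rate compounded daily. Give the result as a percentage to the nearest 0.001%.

EAR = (1 + 0.10485/4)^4 − 1 = 0.109045.
Solve (1 + r/365)^365 = 1.109045: r/365 = 1.109045^(1/365) − 1 = 0.000284, so r = 0.103514 = 10.351%.

10.351%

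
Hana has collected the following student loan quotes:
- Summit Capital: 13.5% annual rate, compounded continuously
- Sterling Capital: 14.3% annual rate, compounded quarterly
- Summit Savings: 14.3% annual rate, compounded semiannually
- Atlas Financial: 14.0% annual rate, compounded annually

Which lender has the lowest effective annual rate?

Atlas Financial

Summit Capital: e^0.135 − 1 = 14.454%
Sterling Capital: (1 + 0.143/4)^4 − 1 = 15.085%
Summit Savings: (1 + 0.143/2)^2 − 1 = 14.811%
Atlas Financial: compounded annually, EAR = 14.000%
The lowest effective annual rate is Atlas Financial at 14.000%.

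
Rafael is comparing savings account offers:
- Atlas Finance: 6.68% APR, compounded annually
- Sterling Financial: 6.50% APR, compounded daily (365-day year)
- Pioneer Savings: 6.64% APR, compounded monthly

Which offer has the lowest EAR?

Atlas Finance

Atlas Finance: compounded annually, EAR = 6.680%
Sterling Financial: (1 + 0.0650/365)^365 − 1 = 6.715%
Pioneer Savings: (1 + 0.0664/12)^12 − 1 = 6.846%
The lowest effective annual rate is Atlas Finance at 6.680%.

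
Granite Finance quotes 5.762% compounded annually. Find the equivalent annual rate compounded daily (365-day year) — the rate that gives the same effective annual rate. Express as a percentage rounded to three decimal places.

Compounded annually, EAR = nominal = 0.057620.
Solve (1 + r/365)^365 = 1.057620: r/365 = 1.057620^(1/365) − 1 = 0.000153, so r = 0.056025 = 5.603%.

5.603%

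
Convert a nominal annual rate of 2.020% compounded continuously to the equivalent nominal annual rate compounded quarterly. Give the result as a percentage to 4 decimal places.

EAR under continuous compounding: e^0.02020 − 1 = 0.020405.
Solve (1 + r/4)^4 = 1.020405: r/4 = 1.020405^(1/4) − 1 = 0.005063, so r = 0.020251 = 2.0251%.

2.0251%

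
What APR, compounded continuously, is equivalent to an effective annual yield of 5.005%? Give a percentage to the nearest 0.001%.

4.884%

Continuous: nominal r satisfies e^r − 1 = 0.05005.
r = ln(1 + 0.05005) = ln(1.05005) = 0.048838 = 4.884%.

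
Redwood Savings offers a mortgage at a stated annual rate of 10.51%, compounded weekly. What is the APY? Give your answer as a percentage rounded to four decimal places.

EAR = (1 + 0.1051/52)^52 − 1.
= (1 + 0.002021)^52 − 1 = 1.110704 − 1 = 11.0704%.

11.0704%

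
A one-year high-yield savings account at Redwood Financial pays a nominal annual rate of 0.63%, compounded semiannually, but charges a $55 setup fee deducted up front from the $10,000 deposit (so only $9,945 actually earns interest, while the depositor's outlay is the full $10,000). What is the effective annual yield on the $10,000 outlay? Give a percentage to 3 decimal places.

Value after one year: 9,945 × (1 + 0.0063/2)^2 = 9,945 × 1.006310 = $10,007.75.
Effective yield on the $10,000 outlay: 10,007.75 / 10,000 − 1 = 0.000775 = 0.078%.

0.078%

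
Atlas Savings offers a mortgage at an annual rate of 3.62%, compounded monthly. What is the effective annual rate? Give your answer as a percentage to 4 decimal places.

EAR = (1 + 0.0362/12)^12 − 1.
= (1 + 0.003017)^12 − 1 = 1.036807 − 1 = 3.6807%.

3.6807%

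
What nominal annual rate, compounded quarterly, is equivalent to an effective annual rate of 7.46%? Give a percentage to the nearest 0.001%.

7.260%

(1 + r/4)^4 − 1 = 0.0746, so 1 + r/4 = 1.0746^(1/4).
r/4 = 0.018150, so r = 0.072599 = 7.260%.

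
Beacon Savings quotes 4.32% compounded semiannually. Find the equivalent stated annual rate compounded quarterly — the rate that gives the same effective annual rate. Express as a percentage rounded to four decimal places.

EAR = (1 + 0.0432/2)^2 − 1 = 0.043667.
Solve (1 + r/4)^4 = 1.043667: r/4 = 1.043667^(1/4) − 1 = 0.010742, so r = 0.042969 = 4.2969%.

4.2969%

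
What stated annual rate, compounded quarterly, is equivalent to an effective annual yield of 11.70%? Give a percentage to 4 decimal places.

(1 + r/4)^4 − 1 = 0.1170, so 1 + r/4 = 1.1170^(1/4).
r/4 = 0.028048, so r = 0.112191 = 11.2191%.

11.2191%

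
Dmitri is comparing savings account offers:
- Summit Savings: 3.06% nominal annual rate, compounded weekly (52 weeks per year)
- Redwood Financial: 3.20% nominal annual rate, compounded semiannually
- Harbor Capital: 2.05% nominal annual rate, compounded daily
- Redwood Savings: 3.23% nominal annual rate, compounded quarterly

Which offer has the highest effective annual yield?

Redwood Savings

Summit Savings: (1 + 0.0306/52)^52 − 1 = 3.106%
Redwood Financial: (1 + 0.0320/2)^2 − 1 = 3.226%
Harbor Capital: (1 + 0.0205/365)^365 − 1 = 2.071%
Redwood Savings: (1 + 0.0323/4)^4 − 1 = 3.269%
The highest effective annual rate is Redwood Savings at 3.269%.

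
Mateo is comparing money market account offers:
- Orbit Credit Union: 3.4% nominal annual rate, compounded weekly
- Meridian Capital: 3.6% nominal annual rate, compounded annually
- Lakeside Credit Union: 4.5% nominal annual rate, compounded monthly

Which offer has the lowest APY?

Orbit Credit Union: (1 + 0.034/52)^52 − 1 = 3.457%
Meridian Capital: compounded annually, EAR = 3.600%
Lakeside Credit Union: (1 + 0.045/12)^12 − 1 = 4.594%
The lowest effective annual rate is Orbit Credit Union at 3.457%.

Orbit Credit Union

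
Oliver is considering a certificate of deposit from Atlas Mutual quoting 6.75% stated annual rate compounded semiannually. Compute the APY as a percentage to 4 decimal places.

EAR = (1 + 0.0675/2)^2 − 1.
= 1.068639 − 1 = 6.8639%.

6.8639%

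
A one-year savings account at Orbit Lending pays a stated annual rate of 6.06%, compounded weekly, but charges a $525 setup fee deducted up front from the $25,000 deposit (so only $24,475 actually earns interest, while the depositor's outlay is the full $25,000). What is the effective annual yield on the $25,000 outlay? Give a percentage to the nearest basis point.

4.01%

Value after one year: 24,475 × (1 + 0.0606/52)^52 = 24,475 × 1.062436 = $26,003.13.
Effective yield on the $25,000 outlay: 26,003.13 / 25,000 − 1 = 0.040125 = 4.01%.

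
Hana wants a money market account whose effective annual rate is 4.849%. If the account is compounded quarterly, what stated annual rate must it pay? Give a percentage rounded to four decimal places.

4.7632%

(1 + r/4)^4 − 1 = 0.04849, so 1 + r/4 = 1.04849^(1/4).
r/4 = 0.011908, so r = 0.047632 = 4.7632%.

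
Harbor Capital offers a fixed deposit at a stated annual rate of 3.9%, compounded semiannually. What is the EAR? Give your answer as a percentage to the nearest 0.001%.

EAR = (1 + 0.039/2)^2 − 1.
= 1.039380 − 1 = 3.938%.

3.938%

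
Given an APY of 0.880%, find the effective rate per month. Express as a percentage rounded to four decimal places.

The per-month rate i satisfies (1 + i)^12 = 1 + 0.00880.
i = 1.00880^(1/12) − 1 = 0.0007304 = 0.0730%.

0.0730%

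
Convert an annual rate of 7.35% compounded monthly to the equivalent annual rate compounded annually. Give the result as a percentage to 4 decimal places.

7.6027%

EAR = (1 + 0.0735/12)^12 − 1 = 0.076027.
Compounded annually, the equivalent nominal rate is the EAR itself: 7.6027%.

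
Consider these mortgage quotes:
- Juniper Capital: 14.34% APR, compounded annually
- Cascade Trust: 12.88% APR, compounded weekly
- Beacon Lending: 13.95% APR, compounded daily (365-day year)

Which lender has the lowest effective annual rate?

Cascade Trust

Juniper Capital: compounded annually, EAR = 14.340%
Cascade Trust: (1 + 0.1288/52)^52 − 1 = 13.728%
Beacon Lending: (1 + 0.1395/365)^365 − 1 = 14.967%
The lowest effective annual rate is Cascade Trust at 13.728%.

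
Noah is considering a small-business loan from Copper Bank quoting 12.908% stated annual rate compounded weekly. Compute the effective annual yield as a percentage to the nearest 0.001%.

13.760%

EAR = (1 + 0.12908/52)^52 − 1.
= 1.137599 − 1 = 13.760%.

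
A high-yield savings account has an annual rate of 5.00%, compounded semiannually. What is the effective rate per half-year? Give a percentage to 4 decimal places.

With a nominal annual rate compounded semiannually, the periodic rate is the nominal rate divided by 2.
i = 0.0500 / 2 = 0.0250000 = 2.5000%.

2.5000%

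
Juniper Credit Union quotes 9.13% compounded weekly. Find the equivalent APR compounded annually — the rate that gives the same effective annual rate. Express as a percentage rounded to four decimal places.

EAR = (1 + 0.0913/52)^52 − 1 = 0.095510.
Compounded annually, the equivalent nominal rate is the EAR itself: 9.5510%.

9.5510%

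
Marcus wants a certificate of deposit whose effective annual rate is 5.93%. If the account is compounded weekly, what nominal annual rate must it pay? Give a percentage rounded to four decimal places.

5.7640%

(1 + r/52)^52 − 1 = 0.0593, so 1 + r/52 = 1.0593^(1/52).
r/52 = 0.001108, so r = 0.057640 = 5.7640%.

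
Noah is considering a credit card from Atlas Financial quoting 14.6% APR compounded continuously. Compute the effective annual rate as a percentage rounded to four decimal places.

With continuous compounding, EAR = e^0.146 − 1.
e^0.146 = 1.157196, so EAR = 0.157196 = 15.7196%.

15.7196%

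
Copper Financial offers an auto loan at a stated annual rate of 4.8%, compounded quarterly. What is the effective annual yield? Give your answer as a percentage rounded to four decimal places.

EAR = (1 + 0.048/4)^4 − 1.
= 1.048871 − 1 = 4.8871%.

4.8871%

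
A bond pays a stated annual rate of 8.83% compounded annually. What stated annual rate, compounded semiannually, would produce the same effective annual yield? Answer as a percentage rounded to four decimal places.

8.6432%

Compounded annually, EAR = nominal = 0.088300.
Solve (1 + r/2)^2 = 1.088300: r/2 = 1.088300^(1/2) − 1 = 0.043216, so r = 0.086432 = 8.6432%.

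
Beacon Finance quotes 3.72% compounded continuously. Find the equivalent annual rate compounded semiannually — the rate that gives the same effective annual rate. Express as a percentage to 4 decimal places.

3.7548%

EAR under continuous compounding: e^0.0372 − 1 = 0.037901.
Solve (1 + r/2)^2 = 1.037901: r/2 = 1.037901^(1/2) − 1 = 0.018774, so r = 0.037548 = 3.7548%.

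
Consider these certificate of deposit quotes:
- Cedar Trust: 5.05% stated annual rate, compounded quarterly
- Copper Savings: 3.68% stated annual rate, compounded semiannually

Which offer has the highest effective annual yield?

Cedar Trust

Cedar Trust: (1 + 0.0505/4)^4 − 1 = 5.146%
Copper Savings: (1 + 0.0368/2)^2 − 1 = 3.714%
The highest effective annual rate is Cedar Trust at 5.146%.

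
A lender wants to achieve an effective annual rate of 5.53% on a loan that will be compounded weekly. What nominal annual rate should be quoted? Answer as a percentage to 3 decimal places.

5.385%

(1 + r/52)^52 − 1 = 0.0553, so 1 + r/52 = 1.0553^(1/52).
r/52 = 0.001036, so r = 0.053853 = 5.385%.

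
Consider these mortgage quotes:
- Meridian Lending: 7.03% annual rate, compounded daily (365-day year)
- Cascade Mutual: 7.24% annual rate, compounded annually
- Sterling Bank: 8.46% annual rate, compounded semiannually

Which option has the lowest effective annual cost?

Meridian Lending: (1 + 0.0703/365)^365 − 1 = 7.282%
Cascade Mutual: compounded annually, EAR = 7.240%
Sterling Bank: (1 + 0.0846/2)^2 − 1 = 8.639%
The lowest effective annual rate is Cascade Mutual at 7.240%.

Cascade Mutual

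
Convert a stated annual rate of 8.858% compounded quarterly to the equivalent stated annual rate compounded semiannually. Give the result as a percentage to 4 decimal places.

EAR = (1 + 0.08858/4)^4 − 1 = 0.091566.
Solve (1 + r/2)^2 = 1.091566: r/2 = 1.091566^(1/2) − 1 = 0.044780, so r = 0.089561 = 8.9561%.

8.9561%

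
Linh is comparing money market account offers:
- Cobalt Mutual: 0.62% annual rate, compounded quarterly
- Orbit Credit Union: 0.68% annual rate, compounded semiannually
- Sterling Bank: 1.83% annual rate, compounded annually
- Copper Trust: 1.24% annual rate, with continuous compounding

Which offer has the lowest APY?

Cobalt Mutual

Cobalt Mutual: (1 + 0.0062/4)^4 − 1 = 0.621%
Orbit Credit Union: (1 + 0.0068/2)^2 − 1 = 0.681%
Sterling Bank: compounded annually, EAR = 1.830%
Copper Trust: e^0.0124 − 1 = 1.248%
The lowest effective annual rate is Cobalt Mutual at 0.621%.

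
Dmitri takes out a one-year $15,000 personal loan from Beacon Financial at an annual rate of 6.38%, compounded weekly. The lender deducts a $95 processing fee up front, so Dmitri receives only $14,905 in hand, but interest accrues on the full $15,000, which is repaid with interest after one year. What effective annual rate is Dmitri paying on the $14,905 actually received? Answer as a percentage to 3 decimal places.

7.263%

Amount owed after one year: 15,000 × (1 + 0.0638/52)^52 = 15,000 × 1.065838 = $15,987.56.
Effective rate on net proceeds: 15,987.56 / 14,905 − 1 = 0.072631 = 7.263%.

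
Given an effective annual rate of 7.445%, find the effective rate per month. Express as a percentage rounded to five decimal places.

0.60020%

The per-month rate i satisfies (1 + i)^12 = 1 + 0.07445.
i = 1.07445^(1/12) − 1 = 0.0060020 = 0.60020%.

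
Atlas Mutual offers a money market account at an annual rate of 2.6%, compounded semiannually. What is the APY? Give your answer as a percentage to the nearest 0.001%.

2.617%

EAR = (1 + 0.026/2)^2 − 1.
= (1 + 0.013000)^2 − 1 = 1.026169 − 1 = 2.617%.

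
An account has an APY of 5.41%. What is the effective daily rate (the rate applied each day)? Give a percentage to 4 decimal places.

0.0144%

The per-day rate i satisfies (1 + i)^365 = 1 + 0.0541.
i = 1.0541^(1/365) − 1 = 0.0001444 = 0.0144%.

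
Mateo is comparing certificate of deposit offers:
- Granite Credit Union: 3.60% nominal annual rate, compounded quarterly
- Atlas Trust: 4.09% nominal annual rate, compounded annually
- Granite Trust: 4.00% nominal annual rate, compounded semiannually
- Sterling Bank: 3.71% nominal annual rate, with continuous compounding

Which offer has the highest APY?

Granite Credit Union: (1 + 0.0360/4)^4 − 1 = 3.649%
Atlas Trust: compounded annually, EAR = 4.090%
Granite Trust: (1 + 0.0400/2)^2 − 1 = 4.040%
Sterling Bank: e^0.0371 − 1 = 3.780%
The highest effective annual rate is Atlas Trust at 4.090%.

Atlas Trust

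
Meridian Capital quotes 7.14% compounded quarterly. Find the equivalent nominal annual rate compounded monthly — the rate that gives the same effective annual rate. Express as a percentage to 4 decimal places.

EAR = (1 + 0.0714/4)^4 − 1 = 0.073335.
Solve (1 + r/12)^12 = 1.073335: r/12 = 1.073335^(1/12) − 1 = 0.005915, so r = 0.070979 = 7.0979%.

7.0979%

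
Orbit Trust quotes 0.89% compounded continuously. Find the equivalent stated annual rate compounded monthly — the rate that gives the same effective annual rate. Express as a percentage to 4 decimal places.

EAR under continuous compounding: e^0.0089 − 1 = 0.008940.
Solve (1 + r/12)^12 = 1.008940: r/12 = 1.008940^(1/12) − 1 = 0.000742, so r = 0.008903 = 0.8903%.

0.8903%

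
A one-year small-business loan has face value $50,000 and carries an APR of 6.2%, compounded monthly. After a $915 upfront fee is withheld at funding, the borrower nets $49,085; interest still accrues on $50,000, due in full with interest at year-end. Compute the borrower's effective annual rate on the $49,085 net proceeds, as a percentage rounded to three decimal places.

Amount owed after one year: 50,000 × (1 + 0.062/12)^12 = 50,000 × 1.063793 = $53,189.63.
Effective rate on net proceeds: 53,189.63 / 49,085 − 1 = 0.083623 = 8.362%.

8.362%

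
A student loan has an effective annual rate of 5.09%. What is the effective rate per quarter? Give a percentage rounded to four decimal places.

1.2489%

The per-quarter rate i satisfies (1 + i)^4 = 1 + 0.0509.
i = 1.0509^(1/4) − 1 = 0.0124891 = 1.2489%.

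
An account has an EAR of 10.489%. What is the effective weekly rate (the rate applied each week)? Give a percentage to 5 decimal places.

The per-week rate i satisfies (1 + i)^52 = 1 + 0.10489.
i = 1.10489^(1/52) − 1 = 0.0019200 = 0.19200%.

0.19200%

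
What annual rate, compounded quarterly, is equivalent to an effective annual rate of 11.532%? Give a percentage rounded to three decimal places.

11.064%

(1 + r/4)^4 − 1 = 0.11532, so 1 + r/4 = 1.11532^(1/4).
r/4 = 0.027661, so r = 0.110644 = 11.064%.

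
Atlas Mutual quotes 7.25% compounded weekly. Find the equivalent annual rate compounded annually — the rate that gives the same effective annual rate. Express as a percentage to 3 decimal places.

7.514%

EAR = (1 + 0.0725/52)^52 − 1 = 0.075139.
Compounded annually, the equivalent nominal rate is the EAR itself: 7.514%.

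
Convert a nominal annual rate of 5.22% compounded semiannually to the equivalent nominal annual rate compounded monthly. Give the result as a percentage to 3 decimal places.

5.164%

EAR = (1 + 0.0522/2)^2 − 1 = 0.052881.
Solve (1 + r/12)^12 = 1.052881: r/12 = 1.052881^(1/12) − 1 = 0.004303, so r = 0.051641 = 5.164%.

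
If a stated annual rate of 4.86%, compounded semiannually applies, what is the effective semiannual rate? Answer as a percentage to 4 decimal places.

2.4300%

With a nominal annual rate compounded semiannually, the periodic rate is the nominal rate divided by 2.
i = 0.0486 / 2 = 0.0243000 = 2.4300%.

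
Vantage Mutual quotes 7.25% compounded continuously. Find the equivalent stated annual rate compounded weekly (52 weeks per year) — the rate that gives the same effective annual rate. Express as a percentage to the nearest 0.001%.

7.255%

EAR under continuous compounding: e^0.0725 − 1 = 0.075193.
Solve (1 + r/52)^52 = 1.075193: r/52 = 1.075193^(1/52) − 1 = 0.001395, so r = 0.072551 = 7.255%.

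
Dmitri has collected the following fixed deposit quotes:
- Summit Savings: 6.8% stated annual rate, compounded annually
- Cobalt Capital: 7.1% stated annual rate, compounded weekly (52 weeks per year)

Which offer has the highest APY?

Cobalt Capital

Summit Savings: compounded annually, EAR = 6.800%
Cobalt Capital: (1 + 0.071/52)^52 − 1 = 7.353%
The highest effective annual rate is Cobalt Capital at 7.353%.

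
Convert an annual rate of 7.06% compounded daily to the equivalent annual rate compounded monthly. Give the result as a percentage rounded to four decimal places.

EAR = (1 + 0.0706/365)^365 − 1 = 0.073145.
Solve (1 + r/12)^12 = 1.073145: r/12 = 1.073145^(1/12) − 1 = 0.005900, so r = 0.070801 = 7.0801%.

7.0801%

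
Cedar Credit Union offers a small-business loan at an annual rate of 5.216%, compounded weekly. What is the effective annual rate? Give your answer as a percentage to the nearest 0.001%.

EAR = (1 + 0.05216/52)^52 − 1.
= (1 + 0.001003)^52 − 1 = 1.053517 − 1 = 5.352%.

5.352%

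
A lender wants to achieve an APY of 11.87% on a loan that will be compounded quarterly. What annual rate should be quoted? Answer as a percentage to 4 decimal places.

(1 + r/4)^4 − 1 = 0.1187, so 1 + r/4 = 1.1187^(1/4).
r/4 = 0.028439, so r = 0.113755 = 11.3755%.

11.3755%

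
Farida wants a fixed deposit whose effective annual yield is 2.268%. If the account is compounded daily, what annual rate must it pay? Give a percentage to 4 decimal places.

2.2427%

(1 + r/365)^365 − 1 = 0.02268, so 1 + r/365 = 1.02268^(1/365).
r/365 = 0.000061, so r = 0.022427 = 2.2427%.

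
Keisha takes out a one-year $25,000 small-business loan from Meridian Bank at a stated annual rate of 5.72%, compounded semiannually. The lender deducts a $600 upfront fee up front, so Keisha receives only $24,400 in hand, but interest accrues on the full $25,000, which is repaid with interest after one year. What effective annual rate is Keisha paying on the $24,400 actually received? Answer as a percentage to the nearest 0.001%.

Amount owed after one year: 25,000 × (1 + 0.0572/2)^2 = 25,000 × 1.058018 = $26,450.45.
Effective rate on net proceeds: 26,450.45 / 24,400 − 1 = 0.084035 = 8.403%.

8.403%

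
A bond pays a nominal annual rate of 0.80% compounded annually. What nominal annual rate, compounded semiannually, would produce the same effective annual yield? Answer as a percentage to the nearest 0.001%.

0.798%

Compounded annually, EAR = nominal = 0.008000.
Solve (1 + r/2)^2 = 1.008000: r/2 = 1.008000^(1/2) − 1 = 0.003992, so r = 0.007984 = 0.798%.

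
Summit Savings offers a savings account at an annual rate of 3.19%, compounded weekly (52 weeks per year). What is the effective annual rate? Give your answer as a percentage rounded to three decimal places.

EAR = (1 + 0.0319/52)^52 − 1.
= (1 + 0.000613)^52 − 1 = 1.032404 − 1 = 3.240%.

3.240%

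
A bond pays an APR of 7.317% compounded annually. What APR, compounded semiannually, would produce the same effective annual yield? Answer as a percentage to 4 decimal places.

Compounded annually, EAR = nominal = 0.073170.
Solve (1 + r/2)^2 = 1.073170: r/2 = 1.073170^(1/2) − 1 = 0.035939, so r = 0.071878 = 7.1878%.

7.1878%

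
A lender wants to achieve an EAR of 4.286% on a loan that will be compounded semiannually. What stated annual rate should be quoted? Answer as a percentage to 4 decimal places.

(1 + r/2)^2 − 1 = 0.04286, so 1 + r/2 = 1.04286^(1/2).
r/2 = 0.021205, so r = 0.042410 = 4.2410%.

4.2410%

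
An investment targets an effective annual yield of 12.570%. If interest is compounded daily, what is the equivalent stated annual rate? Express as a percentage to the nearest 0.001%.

(1 + r/365)^365 − 1 = 0.12570, so 1 + r/365 = 1.12570^(1/365).
r/365 = 0.000324, so r = 0.118424 = 11.842%.

11.842%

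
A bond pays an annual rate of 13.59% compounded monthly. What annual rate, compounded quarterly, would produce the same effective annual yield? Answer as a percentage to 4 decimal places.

EAR = (1 + 0.1359/12)^12 − 1 = 0.144693.
Solve (1 + r/4)^4 = 1.144693: r/4 = 1.144693^(1/4) − 1 = 0.034361, so r = 0.137445 = 13.7445%.

13.7445%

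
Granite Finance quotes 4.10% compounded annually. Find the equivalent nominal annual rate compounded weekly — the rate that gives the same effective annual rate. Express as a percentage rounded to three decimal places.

Compounded annually, EAR = nominal = 0.041000.
Solve (1 + r/52)^52 = 1.041000: r/52 = 1.041000^(1/52) − 1 = 0.000773, so r = 0.040197 = 4.020%.

4.020%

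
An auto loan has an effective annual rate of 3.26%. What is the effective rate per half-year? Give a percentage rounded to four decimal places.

1.6169%

The per-half-year rate i satisfies (1 + i)^2 = 1 + 0.0326.
i = 1.0326^(1/2) − 1 = 0.0161693 = 1.6169%.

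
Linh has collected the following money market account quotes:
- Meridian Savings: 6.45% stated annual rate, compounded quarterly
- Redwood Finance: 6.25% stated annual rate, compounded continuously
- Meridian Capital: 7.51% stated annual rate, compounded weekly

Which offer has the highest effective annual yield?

Meridian Capital

Meridian Savings: (1 + 0.0645/4)^4 − 1 = 6.608%
Redwood Finance: e^0.0625 − 1 = 6.449%
Meridian Capital: (1 + 0.0751/52)^52 − 1 = 7.793%
The highest effective annual rate is Meridian Capital at 7.793%.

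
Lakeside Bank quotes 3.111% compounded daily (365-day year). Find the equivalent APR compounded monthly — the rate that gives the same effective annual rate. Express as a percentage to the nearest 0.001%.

EAR = (1 + 0.03111/365)^365 − 1 = 0.031598.
Solve (1 + r/12)^12 = 1.031598: r/12 = 1.031598^(1/12) − 1 = 0.002596, so r = 0.031149 = 3.115%.

3.115%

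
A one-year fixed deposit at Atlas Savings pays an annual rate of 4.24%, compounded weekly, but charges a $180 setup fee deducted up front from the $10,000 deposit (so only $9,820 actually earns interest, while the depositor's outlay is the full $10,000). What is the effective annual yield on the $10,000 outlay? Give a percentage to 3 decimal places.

2.451%

Value after one year: 9,820 × (1 + 0.0424/52)^52 = 9,820 × 1.043294 = $10,245.14.
Effective yield on the $10,000 outlay: 10,245.14 / 10,000 − 1 = 0.024514 = 2.451%.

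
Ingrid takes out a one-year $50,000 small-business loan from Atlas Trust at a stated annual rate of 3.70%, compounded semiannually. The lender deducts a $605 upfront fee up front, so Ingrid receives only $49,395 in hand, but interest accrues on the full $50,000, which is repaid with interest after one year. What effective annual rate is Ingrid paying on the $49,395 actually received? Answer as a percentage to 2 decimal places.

Amount owed after one year: 50,000 × (1 + 0.0370/2)^2 = 50,000 × 1.037342 = $51,867.11.
Effective rate on net proceeds: 51,867.11 / 49,395 − 1 = 0.050048 = 5.00%.

5.00%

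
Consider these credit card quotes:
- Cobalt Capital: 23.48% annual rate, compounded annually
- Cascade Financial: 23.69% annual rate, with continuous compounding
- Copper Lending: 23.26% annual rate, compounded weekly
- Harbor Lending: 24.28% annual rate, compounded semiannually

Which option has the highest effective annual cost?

Cascade Financial

Cobalt Capital: compounded annually, EAR = 23.480%
Cascade Financial: e^0.2369 − 1 = 26.731%
Copper Lending: (1 + 0.2326/52)^52 − 1 = 26.122%
Harbor Lending: (1 + 0.2428/2)^2 − 1 = 25.754%
The highest effective annual rate is Cascade Financial at 26.731%.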